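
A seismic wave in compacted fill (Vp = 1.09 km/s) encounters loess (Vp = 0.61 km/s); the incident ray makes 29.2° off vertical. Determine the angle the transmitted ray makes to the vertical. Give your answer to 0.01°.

Snell's law: sin θ₂ = (V₂/V₁)·sin θ₁ = (0.61/1.09)·sin 29.2° = 0.2730.
θ₂ = arcsin 0.2730 = 15.84° from the normal.

15.84°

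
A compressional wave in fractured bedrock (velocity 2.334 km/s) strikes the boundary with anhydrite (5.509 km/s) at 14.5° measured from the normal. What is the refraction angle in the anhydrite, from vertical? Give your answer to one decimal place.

36.2°

sin θ₁/V₁ = sin θ₂/V₂ ⇒ sin θ₂ = 5.509·sin 14.5°/2.334 = 5.509·0.2504/2.334 = 0.5910.
θ₂ = sin⁻¹(0.5910) = 36.23° (from vertical).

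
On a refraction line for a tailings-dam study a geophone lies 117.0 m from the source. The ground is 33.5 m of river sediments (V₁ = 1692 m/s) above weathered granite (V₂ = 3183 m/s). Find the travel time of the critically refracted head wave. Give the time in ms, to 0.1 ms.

70.3 ms

t = x/V₂ + 2h·√(V₂²−V₁²)/(V₁V₂).
√(V₂²−V₁²) = √(3183²−1692²) = 2696.0 m/s; delay term = 2·33.5·2696.0/(1692·3183) = 0.03354 s.
t = 117.0/3183 + 0.03354 = 0.07030 s.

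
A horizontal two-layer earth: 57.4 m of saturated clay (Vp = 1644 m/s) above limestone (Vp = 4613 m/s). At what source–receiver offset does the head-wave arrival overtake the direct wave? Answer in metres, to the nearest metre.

x_cross = 2h·√((V₂+V₁)/(V₂−V₁)).
(V₂+V₁)/(V₂−V₁) = (4613+1644)/(4613−1644) = 2.1074; √ = 1.4517.
x_cross = 2·57.4·1.4517 = 166.66 m.

167 m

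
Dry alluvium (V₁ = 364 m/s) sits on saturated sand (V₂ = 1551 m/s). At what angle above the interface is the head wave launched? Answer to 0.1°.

76.4°

At critical incidence the refracted ray runs along the interface (θ₂ = 90°), so sin θ_c = V₁/V₂.
θ_c = arcsin(364/1551) = arcsin 0.2347 = 13.57°.
Measured from the interface: 90° − 13.57° = 76.43°.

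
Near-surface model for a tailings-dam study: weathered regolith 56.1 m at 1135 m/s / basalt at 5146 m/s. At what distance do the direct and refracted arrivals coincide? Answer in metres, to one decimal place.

140.4 m

x_cross = 2h·√((V₂+V₁)/(V₂−V₁)).
(V₂+V₁)/(V₂−V₁) = (5146+1135)/(5146−1135) = 1.5659; √ = 1.2514.
x_cross = 2·56.1·1.2514 = 140.40 m.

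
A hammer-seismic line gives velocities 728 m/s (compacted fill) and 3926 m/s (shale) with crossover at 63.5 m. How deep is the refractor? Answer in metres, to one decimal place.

x_cross = 2h·√((V₂+V₁)/(V₂−V₁)) → h = x_cross / (2·√((V₂+V₁)/(V₂−V₁))).
√((V₂+V₁)/(V₂−V₁)) = √((3926+728)/(3926−728)) = 1.2064.
h = 63.5 / (2·1.2064) = 26.32 m.

26.3 m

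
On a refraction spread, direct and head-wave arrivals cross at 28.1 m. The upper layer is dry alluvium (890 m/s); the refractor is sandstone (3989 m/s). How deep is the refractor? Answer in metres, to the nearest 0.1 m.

h = (x_cross/2)·√((V₂−V₁)/(V₂+V₁)).
(V₂−V₁)/(V₂+V₁) = (3989−890)/(3989+890) = 0.6352; √ = 0.7970.
h = (28.1/2)·0.7970 = 11.20 m.

11.2 m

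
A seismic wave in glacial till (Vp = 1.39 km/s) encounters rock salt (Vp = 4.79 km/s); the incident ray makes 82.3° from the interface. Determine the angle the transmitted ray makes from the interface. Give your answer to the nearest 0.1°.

62.5°

Angle from the normal: 90° − 82.3° = 7.7°.
sin θ₁/V₁ = sin θ₂/V₂ ⇒ sin θ₂ = 4.79·sin 7.7°/1.39 = 4.79·0.1340/1.39 = 0.4617.
θ₂ = arcsin 0.4617 = 27.50° from the normal.
From the interface: 90° − 27.50° = 62.50°.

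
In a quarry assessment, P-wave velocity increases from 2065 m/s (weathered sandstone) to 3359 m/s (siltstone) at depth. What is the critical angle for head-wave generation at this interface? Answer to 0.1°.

37.9°

Critical incidence: sin θ_c = V₁/V₂ = 2065/3359 = 0.6148.
θ_c = arcsin 0.6148 = 37.93°.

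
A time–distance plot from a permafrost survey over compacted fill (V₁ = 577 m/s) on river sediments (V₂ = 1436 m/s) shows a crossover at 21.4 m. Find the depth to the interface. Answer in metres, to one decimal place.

7.0 m

x_cross = 2h·√((V₂+V₁)/(V₂−V₁)) → h = x_cross / (2·√((V₂+V₁)/(V₂−V₁))).
√((V₂+V₁)/(V₂−V₁)) = √((1436+577)/(1436−577)) = 1.5308.
h = 21.4 / (2·1.5308) = 6.99 m.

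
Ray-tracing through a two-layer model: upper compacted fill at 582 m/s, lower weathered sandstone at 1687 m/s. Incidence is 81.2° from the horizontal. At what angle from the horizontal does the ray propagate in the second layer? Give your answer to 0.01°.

63.68°

Angle from the normal: 90° − 81.2° = 8.8°.
sin θ₁/V₁ = sin θ₂/V₂ ⇒ sin θ₂ = 1687·sin 8.8°/582 = 1687·0.1530/582 = 0.4434.
θ₂ = arcsin 0.4434 = 26.32° from the normal.
From the interface: 90° − 26.32° = 63.68°.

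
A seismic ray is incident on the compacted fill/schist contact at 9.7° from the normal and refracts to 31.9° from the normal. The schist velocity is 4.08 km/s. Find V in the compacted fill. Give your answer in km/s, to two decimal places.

sin 9.7° = 0.1685; sin 31.9° = 0.5284.
V₁ = V₂·(sin θ₁/sin θ₂) = 4.08·(0.1685/0.5284) = 1.30 km/s.

1.30 km/s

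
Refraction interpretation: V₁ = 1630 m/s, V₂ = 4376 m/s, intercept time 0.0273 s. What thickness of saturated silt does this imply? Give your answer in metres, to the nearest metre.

h = tᵢ·V₁·V₂ / (2·√(V₂²−V₁²)).
√(V₂²−V₁²) = √(4376² − 1630²) = 4061.1 m/s.
h = 0.0273 s × 1630 × 4376 / (2 × 4061.1) = 23.97 m.

24 m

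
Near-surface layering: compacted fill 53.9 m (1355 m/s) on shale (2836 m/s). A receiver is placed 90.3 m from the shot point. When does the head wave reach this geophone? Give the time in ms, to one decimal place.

θ_c = arcsin(V₁/V₂) = arcsin(1355/2836) = 28.54°, cos θ_c = 0.8785.
Intercept time tᵢ = 2h cos θ_c / V₁ = 2·53.9·0.8785/1355 = 0.06989 s.
t = x/V₂ + tᵢ = 90.3/2836 + 0.06989 = 0.10173 s.

101.7 ms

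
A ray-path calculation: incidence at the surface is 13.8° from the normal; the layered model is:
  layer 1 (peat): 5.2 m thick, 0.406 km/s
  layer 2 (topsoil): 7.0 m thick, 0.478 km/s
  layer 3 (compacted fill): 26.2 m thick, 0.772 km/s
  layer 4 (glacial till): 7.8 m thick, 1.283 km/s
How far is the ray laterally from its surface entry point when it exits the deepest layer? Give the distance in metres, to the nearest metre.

26 m

Apply Snell's law at each interface; in layer i the horizontal offset is hᵢ·tan θᵢ.
Layer 1: θ = 13.80°; offset = 5.2·tan 13.80° = 1.277 m.
Layer 2: sin θ = 0.478·sin 13.8°/0.406 = 0.2808, θ = 16.31°; offset = 7.0·tan 16.31° = 2.048 m.
Layer 3: sin θ = 0.772·sin 13.8°/0.406 = 0.4536, θ = 26.97°; offset = 26.2·tan 26.97° = 13.334 m.
Layer 4: sin θ = 1.283·sin 13.8°/0.406 = 0.7538, θ = 48.92°; offset = 7.8·tan 48.92° = 8.948 m.
Summing the layer offsets gives 25.607 m.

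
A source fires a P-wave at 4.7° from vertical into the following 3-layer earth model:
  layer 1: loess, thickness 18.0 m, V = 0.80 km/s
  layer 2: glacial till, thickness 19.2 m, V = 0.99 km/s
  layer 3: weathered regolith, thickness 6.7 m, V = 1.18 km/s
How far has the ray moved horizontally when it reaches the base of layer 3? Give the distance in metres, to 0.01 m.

4.25 m

Ray parameter p = sin 4.7° / 0.80 km/s = 1.0242e-01 s/km.
Layer 1: θ = 4.70°; offset = 18.0·tan 4.70° = 1.4799 m.
Layer 2: sin θ = p·0.99 = 0.1014 → θ = 5.82°; offset = 19.2·tan 5.82° = 1.9569 m.
Layer 3: sin θ = p·1.18 = 0.1209 → θ = 6.94°; offset = 6.7·tan 6.94° = 0.8157 m.
Total horizontal offset = 4.2526 m.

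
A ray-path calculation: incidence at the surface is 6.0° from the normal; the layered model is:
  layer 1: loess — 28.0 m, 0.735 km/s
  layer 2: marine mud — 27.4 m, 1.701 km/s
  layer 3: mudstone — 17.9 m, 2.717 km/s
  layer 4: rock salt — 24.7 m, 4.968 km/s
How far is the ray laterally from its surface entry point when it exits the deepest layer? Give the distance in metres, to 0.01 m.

Apply Snell's law at each interface; in layer i the horizontal offset is hᵢ·tan θᵢ.
Layer 1: θ = 6.00°; offset = 28.0·tan 6.00° = 2.9429 m.
Layer 2: sin θ = 1.701·sin 6.0°/0.735 = 0.2419, θ = 14.00°; offset = 27.4·tan 14.00° = 6.8312 m.
Layer 3: sin θ = 2.717·sin 6.0°/0.735 = 0.3864, θ = 22.73°; offset = 17.9·tan 22.73° = 7.4990 m.
Layer 4: sin θ = 4.968·sin 6.0°/0.735 = 0.7065, θ = 44.95°; offset = 24.7·tan 44.95° = 24.6596 m.
Σ offsets = 41.9327 m.

41.93 m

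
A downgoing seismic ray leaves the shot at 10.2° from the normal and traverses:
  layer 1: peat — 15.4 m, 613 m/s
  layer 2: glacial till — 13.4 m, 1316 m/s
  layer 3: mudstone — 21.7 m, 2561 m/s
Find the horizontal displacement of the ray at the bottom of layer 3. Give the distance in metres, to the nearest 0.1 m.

Ray parameter p = sin 10.2° / 613 m/s = 2.8888e-04 s/m.
Layer 1: θ = 10.20°; offset = 15.4·tan 10.20° = 2.771 m.
Layer 2: sin θ = p·1316 = 0.3802 → θ = 22.34°; offset = 13.4·tan 22.34° = 5.508 m.
Layer 3: sin θ = p·2561 = 0.7398 → θ = 47.72°; offset = 21.7·tan 47.72° = 23.862 m.
Summing the layer offsets gives 32.141 m.

32.1 m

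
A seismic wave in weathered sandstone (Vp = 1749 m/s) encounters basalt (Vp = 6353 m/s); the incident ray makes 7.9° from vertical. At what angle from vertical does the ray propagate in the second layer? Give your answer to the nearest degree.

sin θ₁/V₁ = sin θ₂/V₂ ⇒ sin θ₂ = 6353·sin 7.9°/1749 = 6353·0.1374/1749 = 0.4992.
θ₂ = arcsin 0.4992 = 29.95° from the normal.

30°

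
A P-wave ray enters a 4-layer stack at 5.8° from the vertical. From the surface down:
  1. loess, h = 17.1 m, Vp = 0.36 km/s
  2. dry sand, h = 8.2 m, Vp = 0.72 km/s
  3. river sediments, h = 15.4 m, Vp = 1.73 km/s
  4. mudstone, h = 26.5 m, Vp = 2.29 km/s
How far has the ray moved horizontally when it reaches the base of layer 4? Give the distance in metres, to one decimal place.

34.2 m

Apply Snell's law at each interface; in layer i the horizontal offset is hᵢ·tan θᵢ.
Layer 1: θ = 5.80°; offset = 17.1·tan 5.80° = 1.737 m.
Layer 2: sin θ = 0.72·sin 5.8°/0.36 = 0.2021, θ = 11.66°; offset = 8.2·tan 11.66° = 1.692 m.
Layer 3: sin θ = 1.73·sin 5.8°/0.36 = 0.4856, θ = 29.05°; offset = 15.4·tan 29.05° = 8.555 m.
Layer 4: sin θ = 2.29·sin 5.8°/0.36 = 0.6428, θ = 40.00°; offset = 26.5·tan 40.00° = 22.239 m.
Total horizontal offset = 34.223 m.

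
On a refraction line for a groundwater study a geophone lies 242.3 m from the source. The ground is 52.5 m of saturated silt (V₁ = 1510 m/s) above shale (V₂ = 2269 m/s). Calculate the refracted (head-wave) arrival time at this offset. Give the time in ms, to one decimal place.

θ_c = arcsin(V₁/V₂) = arcsin(1510/2269) = 41.72°, cos θ_c = 0.7464.
Intercept time tᵢ = 2h cos θ_c / V₁ = 2·52.5·0.7464/1510 = 0.05190 s.
t = x/V₂ + tᵢ = 242.3/2269 + 0.05190 = 0.15869 s.

158.7 ms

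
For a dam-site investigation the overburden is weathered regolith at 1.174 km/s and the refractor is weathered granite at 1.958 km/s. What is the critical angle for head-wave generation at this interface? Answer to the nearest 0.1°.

At critical incidence the refracted ray runs along the interface (θ₂ = 90°), so sin θ_c = V₁/V₂.
θ_c = arcsin(1.174/1.958) = arcsin 0.5996 = 36.84°.

36.8°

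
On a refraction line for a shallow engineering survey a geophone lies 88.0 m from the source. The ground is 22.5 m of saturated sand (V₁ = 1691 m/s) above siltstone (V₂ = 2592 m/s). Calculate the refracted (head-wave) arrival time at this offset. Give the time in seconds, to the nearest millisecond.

θ_c = arcsin(V₁/V₂) = arcsin(1691/2592) = 40.72°, cos θ_c = 0.7579.
Intercept time tᵢ = 2h cos θ_c / V₁ = 2·22.5·0.7579/1691 = 0.02017 s.
t = x/V₂ + tᵢ = 88.0/2592 + 0.02017 = 0.05412 s.

0.054 s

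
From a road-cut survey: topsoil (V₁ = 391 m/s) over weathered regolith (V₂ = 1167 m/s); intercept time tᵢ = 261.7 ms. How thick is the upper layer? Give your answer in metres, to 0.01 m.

h = tᵢ·V₁·V₂ / (2·√(V₂²−V₁²)).
√(V₂²−V₁²) = √(1167² − 391²) = 1099.5 m/s.
h = 0.2617 s × 391 × 1167 / (2 × 1099.5) = 54.30 m.

54.30 m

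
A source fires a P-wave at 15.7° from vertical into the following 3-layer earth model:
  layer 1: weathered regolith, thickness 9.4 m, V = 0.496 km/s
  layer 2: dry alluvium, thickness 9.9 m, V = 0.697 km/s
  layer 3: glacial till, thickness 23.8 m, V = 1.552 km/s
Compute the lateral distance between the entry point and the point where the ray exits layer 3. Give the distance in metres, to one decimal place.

p = sin θ₁/V₁ = sin 15.7°/0.496 = 5.4557e-01 s/km is conserved through the stack.
Layer 1: θ = 15.70°; offset = 9.4·tan 15.70° = 2.642 m.
Layer 2: sin θ = p·0.697 = 0.3803 → θ = 22.35°; offset = 9.9·tan 22.35° = 4.070 m.
Layer 3: sin θ = p·1.552 = 0.8467 → θ = 57.86°; offset = 23.8·tan 57.86° = 37.876 m.
Summing the layer offsets gives 44.589 m.

44.6 m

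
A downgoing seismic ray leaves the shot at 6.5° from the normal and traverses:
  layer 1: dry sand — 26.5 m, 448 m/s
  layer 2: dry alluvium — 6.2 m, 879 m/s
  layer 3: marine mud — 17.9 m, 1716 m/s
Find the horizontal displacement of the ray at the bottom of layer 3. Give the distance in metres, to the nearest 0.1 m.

13.0 m

Apply Snell's law at each interface; in layer i the horizontal offset is hᵢ·tan θᵢ.
Layer 1: θ = 6.50°; offset = 26.5·tan 6.50° = 3.019 m.
Layer 2: sin θ = 879·sin 6.5°/448 = 0.2221, θ = 12.83°; offset = 6.2·tan 12.83° = 1.412 m.
Layer 3: sin θ = 1716·sin 6.5°/448 = 0.4336, θ = 25.70°; offset = 17.9·tan 25.70° = 8.613 m.
Summing the layer offsets gives 13.045 m.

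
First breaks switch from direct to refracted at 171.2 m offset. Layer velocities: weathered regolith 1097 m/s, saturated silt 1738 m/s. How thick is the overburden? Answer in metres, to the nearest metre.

x_cross = 2h·√((V₂+V₁)/(V₂−V₁)) → h = x_cross / (2·√((V₂+V₁)/(V₂−V₁))).
√((V₂+V₁)/(V₂−V₁)) = √((1738+1097)/(1738−1097)) = 2.1030.
h = 171.2 / (2·2.1030) = 40.70 m.

41 m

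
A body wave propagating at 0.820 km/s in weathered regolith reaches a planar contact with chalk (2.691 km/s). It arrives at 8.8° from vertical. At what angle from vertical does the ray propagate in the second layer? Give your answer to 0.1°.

30.1°

Snell's law: sin θ₂ = (V₂/V₁)·sin θ₁ = (2.691/0.820)·sin 8.8° = 0.5021.
θ₂ = arcsin 0.5021 = 30.14° from the normal.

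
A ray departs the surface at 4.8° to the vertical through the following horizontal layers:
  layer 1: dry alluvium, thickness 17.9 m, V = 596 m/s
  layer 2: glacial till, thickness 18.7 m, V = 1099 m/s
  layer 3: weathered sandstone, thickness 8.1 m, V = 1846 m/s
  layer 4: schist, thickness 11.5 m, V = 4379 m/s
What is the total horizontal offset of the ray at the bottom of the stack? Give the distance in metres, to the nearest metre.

Apply Snell's law at each interface; in layer i the horizontal offset is hᵢ·tan θᵢ.
Layer 1: θ = 4.80°; offset = 17.9·tan 4.80° = 1.503 m.
Layer 2: sin θ = 1099·sin 4.8°/596 = 0.1543, θ = 8.88°; offset = 18.7·tan 8.88° = 2.920 m.
Layer 3: sin θ = 1846·sin 4.8°/596 = 0.2592, θ = 15.02°; offset = 8.1·tan 15.02° = 2.174 m.
Layer 4: sin θ = 4379·sin 4.8°/596 = 0.6148, θ = 37.94°; offset = 11.5·tan 37.94° = 8.965 m.
Summing the layer offsets gives 15.562 m.

16 m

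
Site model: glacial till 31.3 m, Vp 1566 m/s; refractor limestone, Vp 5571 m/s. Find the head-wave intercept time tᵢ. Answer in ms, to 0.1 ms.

θ_c = arcsin(V₁/V₂) = arcsin(1566/5571) = 16.33°; cos θ_c = 0.9597.
tᵢ = 2h·cos θ_c / V₁ = 2·31.3·0.9597 / 1566 = 0.03836 s.

38.4 ms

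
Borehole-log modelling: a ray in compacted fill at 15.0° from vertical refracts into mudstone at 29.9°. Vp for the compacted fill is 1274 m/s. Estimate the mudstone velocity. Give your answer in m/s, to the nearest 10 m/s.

2450 m/s

Snell's law: sin 15.0°/V₁ = sin 29.9°/V₂.
V₂ = V₁·sin 29.9°/sin 15.0° = 1274 × 1.9260 = 2453.74 m/s.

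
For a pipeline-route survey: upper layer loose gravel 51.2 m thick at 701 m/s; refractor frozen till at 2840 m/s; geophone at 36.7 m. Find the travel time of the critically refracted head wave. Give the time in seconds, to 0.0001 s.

0.1545 s

t = x/V₂ + 2h·√(V₂²−V₁²)/(V₁V₂).
√(V₂²−V₁²) = √(2840²−701²) = 2752.1 m/s; delay term = 2·51.2·2752.1/(701·2840) = 0.14156 s.
t = 36.7/2840 + 0.14156 = 0.15448 s.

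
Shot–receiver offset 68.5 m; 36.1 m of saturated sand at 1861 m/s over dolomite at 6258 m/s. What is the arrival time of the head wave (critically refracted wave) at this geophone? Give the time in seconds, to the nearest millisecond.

0.048 s

t = x/V₂ + 2h·√(V₂²−V₁²)/(V₁V₂).
√(V₂²−V₁²) = √(6258²−1861²) = 5974.9 m/s; delay term = 2·36.1·5974.9/(1861·6258) = 0.03704 s.
t = 68.5/6258 + 0.03704 = 0.04799 s.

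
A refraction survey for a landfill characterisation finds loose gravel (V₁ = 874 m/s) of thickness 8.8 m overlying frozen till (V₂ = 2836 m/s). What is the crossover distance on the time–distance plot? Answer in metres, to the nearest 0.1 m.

x_cross = 2h·√((V₂+V₁)/(V₂−V₁)).
(V₂+V₁)/(V₂−V₁) = (2836+874)/(2836−874) = 1.8909; √ = 1.3751.
x_cross = 2·8.8·1.3751 = 24.20 m.

24.2 m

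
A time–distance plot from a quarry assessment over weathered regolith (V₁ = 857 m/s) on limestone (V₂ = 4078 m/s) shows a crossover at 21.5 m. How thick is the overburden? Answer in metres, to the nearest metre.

9 m

h = (x_cross/2)·√((V₂−V₁)/(V₂+V₁)).
(V₂−V₁)/(V₂+V₁) = (4078−857)/(4078+857) = 0.6527; √ = 0.8079.
h = (21.5/2)·0.8079 = 8.68 m.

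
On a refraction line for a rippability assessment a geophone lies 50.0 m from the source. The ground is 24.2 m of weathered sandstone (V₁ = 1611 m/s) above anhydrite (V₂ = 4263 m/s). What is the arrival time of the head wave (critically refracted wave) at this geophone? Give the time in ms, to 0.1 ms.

39.5 ms

t = x/V₂ + 2h·√(V₂²−V₁²)/(V₁V₂).
√(V₂²−V₁²) = √(4263²−1611²) = 3946.9 m/s; delay term = 2·24.2·3946.9/(1611·4263) = 0.02782 s.
t = 50.0/4263 + 0.02782 = 0.03954 s.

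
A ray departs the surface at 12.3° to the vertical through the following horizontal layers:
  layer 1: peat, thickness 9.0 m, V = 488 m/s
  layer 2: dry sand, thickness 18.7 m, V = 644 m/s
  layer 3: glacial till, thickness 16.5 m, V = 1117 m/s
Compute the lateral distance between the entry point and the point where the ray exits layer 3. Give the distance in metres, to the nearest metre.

17 m

p = sin θ₁/V₁ = sin 12.3°/488 = 4.3654e-04 s/m is conserved through the stack.
Layer 1: θ = 12.30°; offset = 9.0·tan 12.30° = 1.962 m.
Layer 2: sin θ = p·644 = 0.2811 → θ = 16.33°; offset = 18.7·tan 16.33° = 5.478 m.
Layer 3: sin θ = p·1117 = 0.4876 → θ = 29.18°; offset = 16.5·tan 29.18° = 9.215 m.
Σ offsets = 16.656 m.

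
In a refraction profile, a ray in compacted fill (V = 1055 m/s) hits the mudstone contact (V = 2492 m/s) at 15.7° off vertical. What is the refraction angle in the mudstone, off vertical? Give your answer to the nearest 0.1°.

sin θ₁/V₁ = sin θ₂/V₂ ⇒ sin θ₂ = 2492·sin 15.7°/1055 = 2492·0.2706/1055 = 0.6392.
θ₂ = sin⁻¹(0.6392) = 39.73° (from vertical).

39.7°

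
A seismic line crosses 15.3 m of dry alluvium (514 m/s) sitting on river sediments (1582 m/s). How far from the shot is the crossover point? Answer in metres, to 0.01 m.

42.87 m

θ_c = arcsin(514/1582) = 18.96°, so cos θ_c = 0.9457 and tᵢ = 2h cos θ_c/V₁ = 0.0563 s.
At crossover x/V₁ = x/V₂ + tᵢ ⇒ x = tᵢ/(1/V₁ − 1/V₂) = 0.05630/(1.9455e-03 − 6.3211e-04) = 42.87 m.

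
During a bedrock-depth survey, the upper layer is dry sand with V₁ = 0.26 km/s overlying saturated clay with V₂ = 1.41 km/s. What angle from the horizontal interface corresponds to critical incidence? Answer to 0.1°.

At critical incidence the refracted ray runs along the interface (θ₂ = 90°), so sin θ_c = V₁/V₂.
θ_c = arcsin(0.26/1.41) = arcsin 0.1844 = 10.63°.
Measured from the interface: 90° − 10.63° = 79.37°.

79.4°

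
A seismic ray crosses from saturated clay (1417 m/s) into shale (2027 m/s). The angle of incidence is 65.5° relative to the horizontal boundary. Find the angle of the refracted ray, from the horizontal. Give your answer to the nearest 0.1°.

Angle from the normal: 90° − 65.5° = 24.5°.
Snell's law: sin θ₂ = (V₂/V₁)·sin θ₁ = (2027/1417)·sin 24.5° = 0.5932.
θ₂ = sin⁻¹(0.5932) = 36.39° (from vertical).
From the interface: 90° − 36.39° = 53.61°.

53.6°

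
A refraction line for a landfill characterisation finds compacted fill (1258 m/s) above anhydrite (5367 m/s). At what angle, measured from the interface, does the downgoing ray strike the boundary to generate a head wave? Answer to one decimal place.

76.4°

Critical incidence: sin θ_c = V₁/V₂ = 1258/5367 = 0.2344.
θ_c = arcsin 0.2344 = 13.56°.
Measured from the interface: 90° − 13.56° = 76.44°.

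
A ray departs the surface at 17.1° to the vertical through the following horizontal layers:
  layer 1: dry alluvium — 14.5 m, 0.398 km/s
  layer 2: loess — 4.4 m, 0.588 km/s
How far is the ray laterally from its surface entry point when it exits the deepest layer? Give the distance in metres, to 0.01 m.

6.58 m

Apply Snell's law at each interface; in layer i the horizontal offset is hᵢ·tan θᵢ.
Layer 1: θ = 17.10°; offset = 14.5·tan 17.10° = 4.4608 m.
Layer 2: sin θ = 0.588·sin 17.1°/0.398 = 0.4344, θ = 25.75°; offset = 4.4·tan 25.75° = 2.1221 m.
Summing the layer offsets gives 6.5829 m.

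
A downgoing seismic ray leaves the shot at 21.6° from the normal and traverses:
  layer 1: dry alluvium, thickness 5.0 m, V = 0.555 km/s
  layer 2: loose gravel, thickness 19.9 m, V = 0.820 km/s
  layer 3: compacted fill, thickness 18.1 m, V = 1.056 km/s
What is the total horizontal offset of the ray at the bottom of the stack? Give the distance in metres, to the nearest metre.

Apply Snell's law at each interface; in layer i the horizontal offset is hᵢ·tan θᵢ.
Layer 1: θ = 21.60°; offset = 5.0·tan 21.60° = 1.980 m.
Layer 2: sin θ = 0.820·sin 21.6°/0.555 = 0.5439, θ = 32.95°; offset = 19.9·tan 32.95° = 12.898 m.
Layer 3: sin θ = 1.056·sin 21.6°/0.555 = 0.7004, θ = 44.46°; offset = 18.1·tan 44.46° = 17.763 m.
Summing the layer offsets gives 32.641 m.

33 m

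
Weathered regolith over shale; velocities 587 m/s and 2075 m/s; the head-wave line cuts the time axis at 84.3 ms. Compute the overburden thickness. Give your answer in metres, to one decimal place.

θ_c = arcsin(587/2075) = 16.43°; cos θ_c = 0.9592.
tᵢ = 2h cos θ_c/V₁ ⇒ h = tᵢ·V₁/(2 cos θ_c) = 0.0843·587/(2·0.9592) = 25.80 m.

25.8 m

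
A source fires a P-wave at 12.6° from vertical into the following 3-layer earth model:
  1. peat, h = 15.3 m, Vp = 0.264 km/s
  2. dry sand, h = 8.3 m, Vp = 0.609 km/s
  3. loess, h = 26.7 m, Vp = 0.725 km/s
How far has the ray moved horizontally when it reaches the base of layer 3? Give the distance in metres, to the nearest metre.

Apply Snell's law at each interface; in layer i the horizontal offset is hᵢ·tan θᵢ.
Layer 1: θ = 12.60°; offset = 15.3·tan 12.60° = 3.420 m.
Layer 2: sin θ = 0.609·sin 12.6°/0.264 = 0.5032, θ = 30.21°; offset = 8.3·tan 30.21° = 4.833 m.
Layer 3: sin θ = 0.725·sin 12.6°/0.264 = 0.5991, θ = 36.80°; offset = 26.7·tan 36.80° = 19.976 m.
Total horizontal offset = 28.230 m.

28 m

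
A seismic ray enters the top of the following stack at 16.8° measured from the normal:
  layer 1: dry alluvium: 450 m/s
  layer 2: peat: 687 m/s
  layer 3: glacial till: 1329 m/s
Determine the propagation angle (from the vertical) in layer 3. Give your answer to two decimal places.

58.61°

Snell's law across each interface conserves sin θ / V, so sin θ_3 = V_3·sin θ₁/V₁.
sin θ_3 = 1329 × sin 16.8° / 450 = 0.8536.
θ_3 = arcsin 0.8536 = 58.61°.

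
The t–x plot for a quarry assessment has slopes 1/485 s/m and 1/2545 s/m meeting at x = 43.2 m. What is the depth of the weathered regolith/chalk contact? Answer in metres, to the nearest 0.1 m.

h = (x_cross/2)·√((V₂−V₁)/(V₂+V₁)).
(V₂−V₁)/(V₂+V₁) = (2545−485)/(2545+485) = 0.6799; √ = 0.8245.
h = (43.2/2)·0.8245 = 17.81 m.

17.8 m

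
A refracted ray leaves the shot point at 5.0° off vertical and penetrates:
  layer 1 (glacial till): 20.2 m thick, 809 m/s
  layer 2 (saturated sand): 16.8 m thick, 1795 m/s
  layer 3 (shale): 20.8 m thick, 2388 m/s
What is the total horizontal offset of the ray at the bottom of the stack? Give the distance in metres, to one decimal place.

10.6 m

Apply Snell's law at each interface; in layer i the horizontal offset is hᵢ·tan θᵢ.
Layer 1: θ = 5.00°; offset = 20.2·tan 5.00° = 1.767 m.
Layer 2: sin θ = 1795·sin 5.0°/809 = 0.1934, θ = 11.15°; offset = 16.8·tan 11.15° = 3.311 m.
Layer 3: sin θ = 2388·sin 5.0°/809 = 0.2573, θ = 14.91°; offset = 20.8·tan 14.91° = 5.538 m.
Σ offsets = 10.616 m.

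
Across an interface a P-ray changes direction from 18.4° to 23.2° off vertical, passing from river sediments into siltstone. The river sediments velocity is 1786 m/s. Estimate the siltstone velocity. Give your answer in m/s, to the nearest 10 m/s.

2230 m/s

Snell's law: sin 18.4°/V₁ = sin 23.2°/V₂.
V₂ = V₁·sin 23.2°/sin 18.4° = 1786 × 1.2480 = 2229.00 m/s.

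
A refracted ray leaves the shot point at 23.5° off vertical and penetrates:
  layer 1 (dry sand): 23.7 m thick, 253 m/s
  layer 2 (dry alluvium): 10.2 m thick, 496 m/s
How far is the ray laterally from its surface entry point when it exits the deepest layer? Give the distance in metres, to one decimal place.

Apply Snell's law at each interface; in layer i the horizontal offset is hᵢ·tan θᵢ.
Layer 1: θ = 23.50°; offset = 23.7·tan 23.50° = 10.305 m.
Layer 2: sin θ = 496·sin 23.5°/253 = 0.7817, θ = 51.42°; offset = 10.2·tan 51.42° = 12.786 m.
Total horizontal offset = 23.091 m.

23.1 m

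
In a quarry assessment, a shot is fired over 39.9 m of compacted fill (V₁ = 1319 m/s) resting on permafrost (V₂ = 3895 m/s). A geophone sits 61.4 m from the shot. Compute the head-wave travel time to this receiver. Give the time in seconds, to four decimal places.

0.0727 s

θ_c = arcsin(V₁/V₂) = arcsin(1319/3895) = 19.79°, cos θ_c = 0.9409.
Intercept time tᵢ = 2h cos θ_c / V₁ = 2·39.9·0.9409/1319 = 0.05693 s.
t = x/V₂ + tᵢ = 61.4/3895 + 0.05693 = 0.07269 s.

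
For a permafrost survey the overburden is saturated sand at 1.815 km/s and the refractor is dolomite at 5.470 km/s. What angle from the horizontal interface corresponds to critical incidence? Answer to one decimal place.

70.6°

Critical incidence: sin θ_c = V₁/V₂ = 1.815/5.470 = 0.3318.
θ_c = arcsin 0.3318 = 19.38°.
Measured from the interface: 90° − 19.38° = 70.62°.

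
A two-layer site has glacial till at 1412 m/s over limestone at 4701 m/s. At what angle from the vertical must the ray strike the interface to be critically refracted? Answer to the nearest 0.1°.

17.5°

At critical incidence the refracted ray runs along the interface (θ₂ = 90°), so sin θ_c = V₁/V₂.
θ_c = arcsin(1412/4701) = arcsin 0.3004 = 17.48°.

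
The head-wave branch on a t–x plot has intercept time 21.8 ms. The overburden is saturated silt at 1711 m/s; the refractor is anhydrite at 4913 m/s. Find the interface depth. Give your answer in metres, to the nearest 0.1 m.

19.9 m

h = tᵢ·V₁·V₂ / (2·√(V₂²−V₁²)).
√(V₂²−V₁²) = √(4913² − 1711²) = 4605.4 m/s.
h = 0.0218 s × 1711 × 4913 / (2 × 4605.4) = 19.90 m.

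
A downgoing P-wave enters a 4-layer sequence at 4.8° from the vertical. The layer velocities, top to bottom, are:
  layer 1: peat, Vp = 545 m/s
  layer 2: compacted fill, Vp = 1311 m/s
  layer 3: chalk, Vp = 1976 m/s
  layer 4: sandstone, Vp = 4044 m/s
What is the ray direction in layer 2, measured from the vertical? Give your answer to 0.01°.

11.61°

Ray parameter p = sin 4.8° / 545 = 1.5354e-04 s/m.
sin θ_2 = p·V_2 = 1.5354e-04 × 1311 = 0.2013.
θ_2 = 11.61° from the vertical.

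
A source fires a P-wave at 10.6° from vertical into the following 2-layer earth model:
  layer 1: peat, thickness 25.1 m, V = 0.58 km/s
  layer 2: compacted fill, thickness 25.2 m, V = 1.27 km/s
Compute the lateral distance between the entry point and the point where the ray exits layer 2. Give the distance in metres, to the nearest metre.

Ray parameter p = sin 10.6° / 0.58 km/s = 3.1716e-01 s/km.
Layer 1: θ = 10.60°; offset = 25.1·tan 10.60° = 4.697 m.
Layer 2: sin θ = p·1.27 = 0.4028 → θ = 23.75°; offset = 25.2·tan 23.75° = 11.090 m.
Summing the layer offsets gives 15.787 m.

16 m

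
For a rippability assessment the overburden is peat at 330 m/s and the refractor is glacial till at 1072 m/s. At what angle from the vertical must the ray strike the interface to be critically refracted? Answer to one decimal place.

At critical incidence the refracted ray runs along the interface (θ₂ = 90°), so sin θ_c = V₁/V₂.
θ_c = arcsin(330/1072) = arcsin 0.3078 = 17.93°.

17.9°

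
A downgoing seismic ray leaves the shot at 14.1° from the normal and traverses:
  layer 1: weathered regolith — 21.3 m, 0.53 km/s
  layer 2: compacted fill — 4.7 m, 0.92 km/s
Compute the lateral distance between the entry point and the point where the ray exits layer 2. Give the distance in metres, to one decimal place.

Apply Snell's law at each interface; in layer i the horizontal offset is hᵢ·tan θᵢ.
Layer 1: θ = 14.10°; offset = 21.3·tan 14.10° = 5.350 m.
Layer 2: sin θ = 0.92·sin 14.1°/0.53 = 0.4229, θ = 25.02°; offset = 4.7·tan 25.02° = 2.193 m.
Total horizontal offset = 7.543 m.

7.5 m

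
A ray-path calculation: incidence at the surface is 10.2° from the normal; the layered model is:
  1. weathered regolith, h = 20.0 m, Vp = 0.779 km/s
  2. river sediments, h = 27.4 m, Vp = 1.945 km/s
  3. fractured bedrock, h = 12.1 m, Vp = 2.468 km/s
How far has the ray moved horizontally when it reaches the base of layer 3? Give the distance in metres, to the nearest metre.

Apply Snell's law at each interface; in layer i the horizontal offset is hᵢ·tan θᵢ.
Layer 1: θ = 10.20°; offset = 20.0·tan 10.20° = 3.599 m.
Layer 2: sin θ = 1.945·sin 10.2°/0.779 = 0.4421, θ = 26.24°; offset = 27.4·tan 26.24° = 13.507 m.
Layer 3: sin θ = 2.468·sin 10.2°/0.779 = 0.5610, θ = 34.13°; offset = 12.1·tan 34.13° = 8.201 m.
Σ offsets = 25.306 m.

25 m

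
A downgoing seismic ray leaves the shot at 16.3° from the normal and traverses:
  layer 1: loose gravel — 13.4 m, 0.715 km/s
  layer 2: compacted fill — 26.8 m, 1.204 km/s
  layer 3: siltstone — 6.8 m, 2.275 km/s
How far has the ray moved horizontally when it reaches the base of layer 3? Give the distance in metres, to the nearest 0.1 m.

Apply Snell's law at each interface; in layer i the horizontal offset is hᵢ·tan θᵢ.
Layer 1: θ = 16.30°; offset = 13.4·tan 16.30° = 3.918 m.
Layer 2: sin θ = 1.204·sin 16.3°/0.715 = 0.4726, θ = 28.20°; offset = 26.8·tan 28.20° = 14.373 m.
Layer 3: sin θ = 2.275·sin 16.3°/0.715 = 0.8930, θ = 63.26°; offset = 6.8·tan 63.26° = 13.495 m.
Total horizontal offset = 31.786 m.

31.8 m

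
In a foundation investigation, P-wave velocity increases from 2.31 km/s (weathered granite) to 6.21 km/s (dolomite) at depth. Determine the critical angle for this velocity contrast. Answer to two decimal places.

At critical incidence the refracted ray runs along the interface (θ₂ = 90°), so sin θ_c = V₁/V₂.
θ_c = arcsin(2.31/6.21) = arcsin 0.3720 = 21.84°.

21.84°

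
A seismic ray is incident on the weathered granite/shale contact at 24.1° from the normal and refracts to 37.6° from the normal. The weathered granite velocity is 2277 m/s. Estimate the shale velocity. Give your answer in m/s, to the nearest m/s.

3402 m/s

Snell's law: sin 24.1°/V₁ = sin 37.6°/V₂.
V₂ = V₁·sin 37.6°/sin 24.1° = 2277 × 1.4942 = 3402.39 m/s.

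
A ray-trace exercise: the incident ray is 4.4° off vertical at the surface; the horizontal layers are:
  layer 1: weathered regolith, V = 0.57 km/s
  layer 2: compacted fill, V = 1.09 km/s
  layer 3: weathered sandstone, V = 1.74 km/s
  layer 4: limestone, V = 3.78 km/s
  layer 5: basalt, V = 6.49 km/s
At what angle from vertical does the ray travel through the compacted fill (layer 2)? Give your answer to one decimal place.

Ray parameter p = sin 4.4° / 0.57 = 1.3459e-01 s/km.
sin θ_2 = p·V_2 = 1.3459e-01 × 1.09 = 0.1467.
θ_2 = 8.44° from the vertical.

8.4°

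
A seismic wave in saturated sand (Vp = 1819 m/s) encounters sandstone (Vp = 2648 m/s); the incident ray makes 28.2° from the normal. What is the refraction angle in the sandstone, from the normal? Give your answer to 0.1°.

sin θ₁/V₁ = sin θ₂/V₂ ⇒ sin θ₂ = 2648·sin 28.2°/1819 = 2648·0.4726/1819 = 0.6879.
θ₂ = sin⁻¹(0.6879) = 43.47° (from vertical).

43.5°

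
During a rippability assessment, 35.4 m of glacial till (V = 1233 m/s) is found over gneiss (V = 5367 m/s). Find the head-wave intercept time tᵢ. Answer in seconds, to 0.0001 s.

tᵢ = 2h·√(V₂²−V₁²)/(V₁V₂).
√(V₂²−V₁²) = √(5367²−1233²) = 5223.4 m/s.
tᵢ = 2·35.4·5223.4/(1233·5367) = 0.05589 s.

0.0559 s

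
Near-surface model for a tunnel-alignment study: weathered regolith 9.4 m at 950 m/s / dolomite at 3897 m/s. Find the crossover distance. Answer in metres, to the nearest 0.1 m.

θ_c = arcsin(950/3897) = 14.11°, so cos θ_c = 0.9698 and tᵢ = 2h cos θ_c/V₁ = 0.0192 s.
At crossover x/V₁ = x/V₂ + tᵢ ⇒ x = tᵢ/(1/V₁ − 1/V₂) = 0.01919/(1.0526e-03 − 2.5661e-04) = 24.11 m.

24.1 m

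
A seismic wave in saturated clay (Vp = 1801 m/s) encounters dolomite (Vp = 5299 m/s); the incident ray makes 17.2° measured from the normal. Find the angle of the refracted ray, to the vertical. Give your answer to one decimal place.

sin θ₁/V₁ = sin θ₂/V₂ ⇒ sin θ₂ = 5299·sin 17.2°/1801 = 5299·0.2957/1801 = 0.8700.
θ₂ = arcsin 0.8700 = 60.46° from the normal.

60.5°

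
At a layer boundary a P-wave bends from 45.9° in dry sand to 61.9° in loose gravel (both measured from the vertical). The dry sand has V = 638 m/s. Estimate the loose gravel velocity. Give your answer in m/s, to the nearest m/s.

784 m/s

sin 45.9° = 0.7181; sin 61.9° = 0.8821.
V₂ = V₁·(sin θ₂/sin θ₁) = 638·(0.8821/0.7181) = 783.70 m/s.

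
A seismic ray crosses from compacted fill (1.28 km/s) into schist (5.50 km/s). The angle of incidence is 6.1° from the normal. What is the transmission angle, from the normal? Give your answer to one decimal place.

Snell's law: sin θ₂ = (V₂/V₁)·sin θ₁ = (5.50/1.28)·sin 6.1° = 0.4566.
θ₂ = arcsin 0.4566 = 27.17° from the normal.

27.2°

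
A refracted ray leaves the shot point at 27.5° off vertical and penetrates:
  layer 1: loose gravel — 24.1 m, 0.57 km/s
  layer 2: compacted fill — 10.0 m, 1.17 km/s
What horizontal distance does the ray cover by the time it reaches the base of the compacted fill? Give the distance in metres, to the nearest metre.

Ray parameter p = sin 27.5° / 0.57 km/s = 8.1009e-01 s/km.
Layer 1: θ = 27.50°; offset = 24.1·tan 27.50° = 12.546 m.
Layer 2: sin θ = p·1.17 = 0.9478 → θ = 71.41°; offset = 10.0·tan 71.41° = 29.724 m.
Σ offsets = 42.270 m.

42 m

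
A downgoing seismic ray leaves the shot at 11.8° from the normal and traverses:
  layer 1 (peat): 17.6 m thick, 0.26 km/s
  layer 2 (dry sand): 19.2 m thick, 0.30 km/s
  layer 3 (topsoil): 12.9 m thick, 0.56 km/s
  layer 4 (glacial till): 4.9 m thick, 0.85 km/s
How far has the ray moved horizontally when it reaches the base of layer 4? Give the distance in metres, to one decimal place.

Apply Snell's law at each interface; in layer i the horizontal offset is hᵢ·tan θᵢ.
Layer 1: θ = 11.80°; offset = 17.6·tan 11.80° = 3.677 m.
Layer 2: sin θ = 0.30·sin 11.8°/0.26 = 0.2360, θ = 13.65°; offset = 19.2·tan 13.65° = 4.662 m.
Layer 3: sin θ = 0.56·sin 11.8°/0.26 = 0.4405, θ = 26.13°; offset = 12.9·tan 26.13° = 6.329 m.
Layer 4: sin θ = 0.85·sin 11.8°/0.26 = 0.6685, θ = 41.95°; offset = 4.9·tan 41.95° = 4.405 m.
Summing the layer offsets gives 19.073 m.

19.1 m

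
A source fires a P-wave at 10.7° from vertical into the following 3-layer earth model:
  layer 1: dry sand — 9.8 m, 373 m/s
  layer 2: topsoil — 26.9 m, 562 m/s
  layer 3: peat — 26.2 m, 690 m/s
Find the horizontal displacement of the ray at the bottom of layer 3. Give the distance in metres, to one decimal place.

19.3 m

Apply Snell's law at each interface; in layer i the horizontal offset is hᵢ·tan θᵢ.
Layer 1: θ = 10.70°; offset = 9.8·tan 10.70° = 1.852 m.
Layer 2: sin θ = 562·sin 10.7°/373 = 0.2797, θ = 16.24°; offset = 26.9·tan 16.24° = 7.838 m.
Layer 3: sin θ = 690·sin 10.7°/373 = 0.3435, θ = 20.09°; offset = 26.2·tan 20.09° = 9.581 m.
Total horizontal offset = 19.271 m.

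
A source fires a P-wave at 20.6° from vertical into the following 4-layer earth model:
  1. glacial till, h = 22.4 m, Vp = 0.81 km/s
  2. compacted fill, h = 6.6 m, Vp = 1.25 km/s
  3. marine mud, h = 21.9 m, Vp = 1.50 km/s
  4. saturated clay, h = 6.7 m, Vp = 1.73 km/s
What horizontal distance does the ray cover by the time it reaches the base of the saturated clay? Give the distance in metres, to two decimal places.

p = sin θ₁/V₁ = sin 20.6°/0.81 = 4.3437e-01 s/km is conserved through the stack.
Layer 1: θ = 20.60°; offset = 22.4·tan 20.60° = 8.4196 m.
Layer 2: sin θ = p·1.25 = 0.5430 → θ = 32.89°; offset = 6.6·tan 32.89° = 4.2674 m.
Layer 3: sin θ = p·1.50 = 0.6516 → θ = 40.66°; offset = 21.9·tan 40.66° = 18.8099 m.
Layer 4: sin θ = p·1.73 = 0.7515 → θ = 48.72°; offset = 6.7·tan 48.72° = 7.6311 m.
Total horizontal offset = 39.1280 m.

39.13 m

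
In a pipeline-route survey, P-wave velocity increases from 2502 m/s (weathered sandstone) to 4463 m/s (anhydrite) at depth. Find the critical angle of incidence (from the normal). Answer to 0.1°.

At critical incidence the refracted ray runs along the interface (θ₂ = 90°), so sin θ_c = V₁/V₂.
θ_c = arcsin(2502/4463) = arcsin 0.5606 = 34.10°.

34.1°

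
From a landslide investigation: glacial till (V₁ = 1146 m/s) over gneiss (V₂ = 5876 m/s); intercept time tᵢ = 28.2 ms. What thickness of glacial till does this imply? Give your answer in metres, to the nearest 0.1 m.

16.5 m

θ_c = arcsin(1146/5876) = 11.25°; cos θ_c = 0.9808.
tᵢ = 2h cos θ_c/V₁ ⇒ h = tᵢ·V₁/(2 cos θ_c) = 0.0282·1146/(2·0.9808) = 16.47 m.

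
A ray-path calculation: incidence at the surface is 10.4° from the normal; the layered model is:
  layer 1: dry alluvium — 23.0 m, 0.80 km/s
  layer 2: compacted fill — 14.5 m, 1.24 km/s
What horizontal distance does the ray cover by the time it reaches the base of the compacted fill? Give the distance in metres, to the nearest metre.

Ray parameter p = sin 10.4° / 0.80 km/s = 2.2565e-01 s/km.
Layer 1: θ = 10.40°; offset = 23.0·tan 10.40° = 4.221 m.
Layer 2: sin θ = p·1.24 = 0.2798 → θ = 16.25°; offset = 14.5·tan 16.25° = 4.226 m.
Total horizontal offset = 8.447 m.

8 m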